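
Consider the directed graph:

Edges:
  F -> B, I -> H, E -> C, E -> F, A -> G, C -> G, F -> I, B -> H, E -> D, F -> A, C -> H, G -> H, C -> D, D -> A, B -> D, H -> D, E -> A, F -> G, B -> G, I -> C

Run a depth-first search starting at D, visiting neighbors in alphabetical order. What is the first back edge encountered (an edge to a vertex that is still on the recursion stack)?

H->D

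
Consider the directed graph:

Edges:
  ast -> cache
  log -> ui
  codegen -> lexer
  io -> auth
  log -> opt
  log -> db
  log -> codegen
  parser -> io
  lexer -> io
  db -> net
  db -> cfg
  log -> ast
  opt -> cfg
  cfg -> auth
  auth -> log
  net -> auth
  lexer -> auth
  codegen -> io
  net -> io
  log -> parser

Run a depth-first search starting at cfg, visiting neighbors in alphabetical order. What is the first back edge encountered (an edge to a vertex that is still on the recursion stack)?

DFS from cfg (visiting neighbors in alphabetical order); mark gray on enter, black on exit:
cfg gray
  auth gray
    log gray
      ast gray
        cache gray
        cache black
      ast black
      codegen gray
        io gray
          io→auth: auth is gray → back edge
First back edge: io → auth.

io→auth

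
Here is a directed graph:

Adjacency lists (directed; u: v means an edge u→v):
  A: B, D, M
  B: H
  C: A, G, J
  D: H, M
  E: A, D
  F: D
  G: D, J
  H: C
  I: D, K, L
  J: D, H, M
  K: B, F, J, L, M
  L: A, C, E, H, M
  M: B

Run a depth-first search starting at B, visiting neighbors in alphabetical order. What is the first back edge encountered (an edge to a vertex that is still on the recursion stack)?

DFS from B (visiting neighbors in alphabetical order); mark gray on enter, black on exit:
B gray
  H gray
    C gray
      A gray
        A→B: B is gray → back edge
First back edge: A → B.

A->B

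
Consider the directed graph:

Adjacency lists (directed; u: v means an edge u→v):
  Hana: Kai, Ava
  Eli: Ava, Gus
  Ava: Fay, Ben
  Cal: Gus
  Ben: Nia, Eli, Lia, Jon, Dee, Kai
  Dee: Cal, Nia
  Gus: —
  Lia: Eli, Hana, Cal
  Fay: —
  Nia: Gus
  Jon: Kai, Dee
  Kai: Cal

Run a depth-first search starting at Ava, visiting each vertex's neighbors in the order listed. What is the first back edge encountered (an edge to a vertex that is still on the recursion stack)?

DFS from Ava (visiting each vertex's neighbors in the order listed); mark gray on enter, black on exit:
Ava gray
  Fay gray
  Fay black
  Ben gray
    Nia gray
      Gus gray
      Gus black
    Nia black
    Eli gray
      Eli→Ava: Ava is gray → back edge
First back edge: Eli → Ava.

Eli->Ava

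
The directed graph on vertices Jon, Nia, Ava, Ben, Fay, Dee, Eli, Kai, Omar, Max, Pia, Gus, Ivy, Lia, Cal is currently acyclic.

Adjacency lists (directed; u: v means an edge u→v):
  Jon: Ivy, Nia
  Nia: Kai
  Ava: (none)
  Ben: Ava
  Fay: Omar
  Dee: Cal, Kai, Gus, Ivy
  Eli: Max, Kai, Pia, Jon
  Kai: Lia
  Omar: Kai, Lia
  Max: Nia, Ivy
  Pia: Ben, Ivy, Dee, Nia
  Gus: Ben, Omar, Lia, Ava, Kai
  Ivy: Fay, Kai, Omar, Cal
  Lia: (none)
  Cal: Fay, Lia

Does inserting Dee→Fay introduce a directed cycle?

Adding Dee→Fay creates a cycle iff Fay can already reach Dee.
Explore from Fay: no path reaches Dee. The graph stays acyclic.

No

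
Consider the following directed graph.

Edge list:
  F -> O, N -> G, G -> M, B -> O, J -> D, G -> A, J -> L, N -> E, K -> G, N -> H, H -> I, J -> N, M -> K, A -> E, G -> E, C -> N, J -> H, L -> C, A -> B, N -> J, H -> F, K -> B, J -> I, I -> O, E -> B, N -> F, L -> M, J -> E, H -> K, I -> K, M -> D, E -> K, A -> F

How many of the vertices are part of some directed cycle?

A vertex is on a directed cycle iff it belongs to a strongly connected component of size ≥ 2 (or has a self-loop).
The vertices on cycles are {A, C, E, G, J, K, L, M, N} — 9 in total.

9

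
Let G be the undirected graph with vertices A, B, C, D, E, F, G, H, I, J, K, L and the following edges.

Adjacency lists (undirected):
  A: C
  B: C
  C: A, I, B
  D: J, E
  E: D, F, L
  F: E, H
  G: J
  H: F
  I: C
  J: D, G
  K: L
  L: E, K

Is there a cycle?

DFS, tracking each vertex's parent; an edge to a visited non-parent vertex closes a cycle.
Start from K:
visit K (parent –)
  visit L (parent K)
    visit E (parent L)
      visit D (parent E)
        visit J (parent D)
          J–D: parent, skip
          visit G (parent J)
            G–J: parent, skip
        D–E: parent, skip
      visit F (parent E)
        F–E: parent, skip
        visit H (parent F)
          H–F: parent, skip
      E–L: parent, skip
    L–K: parent, skip
visit A (parent –)
  visit C (parent A)
    C–A: parent, skip
    visit I (parent C)
      I–C: parent, skip
    visit B (parent C)
      B–C: parent, skip
No non-parent visited neighbor found — the graph is a forest.

No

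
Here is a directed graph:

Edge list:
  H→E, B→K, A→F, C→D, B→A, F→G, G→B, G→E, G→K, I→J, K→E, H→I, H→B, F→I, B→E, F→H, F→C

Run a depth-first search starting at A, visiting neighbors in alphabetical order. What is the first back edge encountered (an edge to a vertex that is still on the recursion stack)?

B->A

DFS from A (visiting neighbors in alphabetical order); mark gray on enter, black on exit:
A gray
  F gray
    C gray
      D gray
      D black
    C black
    G gray
      B gray
        B→A: A is gray → back edge
First back edge: B → A.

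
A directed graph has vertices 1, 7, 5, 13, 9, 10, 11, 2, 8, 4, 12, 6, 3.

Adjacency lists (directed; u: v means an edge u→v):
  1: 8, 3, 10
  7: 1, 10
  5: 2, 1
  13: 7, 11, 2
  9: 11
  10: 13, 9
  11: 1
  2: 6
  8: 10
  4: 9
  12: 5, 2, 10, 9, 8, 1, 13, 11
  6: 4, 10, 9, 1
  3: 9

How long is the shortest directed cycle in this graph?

3

For each vertex v, BFS finds the shortest path from v back to v.
The shortest such closed walk is 13 → 7 → 10 → 13, length 3.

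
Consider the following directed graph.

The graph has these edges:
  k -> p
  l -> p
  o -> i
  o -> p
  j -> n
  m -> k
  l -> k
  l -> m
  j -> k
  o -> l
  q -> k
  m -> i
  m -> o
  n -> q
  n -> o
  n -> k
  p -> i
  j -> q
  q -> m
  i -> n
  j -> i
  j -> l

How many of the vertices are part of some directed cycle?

A vertex is on a directed cycle iff it belongs to a strongly connected component of size ≥ 2 (or has a self-loop).
The vertices on cycles are {i, k, l, m, n, o, p, q} — 8 in total.

8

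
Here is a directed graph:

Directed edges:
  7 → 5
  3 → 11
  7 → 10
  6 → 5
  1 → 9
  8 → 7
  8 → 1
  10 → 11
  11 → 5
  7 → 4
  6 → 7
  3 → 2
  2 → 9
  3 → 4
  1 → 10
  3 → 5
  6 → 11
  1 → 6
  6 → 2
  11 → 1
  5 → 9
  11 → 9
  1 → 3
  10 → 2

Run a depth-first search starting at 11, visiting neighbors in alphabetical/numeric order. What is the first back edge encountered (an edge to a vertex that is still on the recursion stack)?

3→11

DFS from 11 (visiting neighbors in alphabetical/numeric order); mark gray on enter, black on exit:
11 gray
  1 gray
    3 gray
      2 gray
        9 gray
        9 black
      2 black
      4 gray
      4 black
      5 gray
        5→9: 9 black — skip
      5 black
      3→11: 11 is gray → back edge
First back edge: 3 → 11.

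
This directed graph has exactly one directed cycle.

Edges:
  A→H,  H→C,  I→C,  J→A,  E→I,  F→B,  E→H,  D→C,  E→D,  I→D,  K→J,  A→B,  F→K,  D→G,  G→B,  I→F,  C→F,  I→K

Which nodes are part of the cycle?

DFS with gray/black marking from K:
K gray
  J gray
    A gray
      B gray
      B black
      H gray
        C gray
          F gray
            F→B: B black — skip
            F→K: K is gray → back edge
Back edge closes the cycle K → J → A → H → C → F → K; its vertices are {A, C, F, H, J, K}.

A, C, F, H, J, K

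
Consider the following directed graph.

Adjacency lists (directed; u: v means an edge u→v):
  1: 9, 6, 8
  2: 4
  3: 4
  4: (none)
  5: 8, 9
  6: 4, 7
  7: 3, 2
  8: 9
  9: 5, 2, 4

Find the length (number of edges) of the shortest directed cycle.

For each vertex v, BFS finds the shortest path from v back to v.
The shortest such closed walk is 9 → 5 → 9, length 2.

2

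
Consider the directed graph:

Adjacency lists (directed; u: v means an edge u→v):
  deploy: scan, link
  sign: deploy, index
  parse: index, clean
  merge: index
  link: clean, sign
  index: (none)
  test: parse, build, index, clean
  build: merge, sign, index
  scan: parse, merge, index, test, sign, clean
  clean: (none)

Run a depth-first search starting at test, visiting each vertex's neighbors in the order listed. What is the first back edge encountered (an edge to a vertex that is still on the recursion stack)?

scan->test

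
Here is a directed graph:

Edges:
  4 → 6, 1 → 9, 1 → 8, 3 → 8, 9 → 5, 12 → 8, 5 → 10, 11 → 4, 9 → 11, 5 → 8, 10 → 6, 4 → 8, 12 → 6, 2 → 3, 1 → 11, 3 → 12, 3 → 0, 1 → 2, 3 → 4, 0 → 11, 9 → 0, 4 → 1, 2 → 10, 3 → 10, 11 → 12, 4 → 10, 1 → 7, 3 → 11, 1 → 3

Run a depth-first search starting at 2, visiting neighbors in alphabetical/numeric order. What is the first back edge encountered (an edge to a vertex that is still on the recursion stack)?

1->2

DFS from 2 (visiting neighbors in alphabetical/numeric order); mark gray on enter, black on exit:
2 gray
  3 gray
    0 gray
      11 gray
        4 gray
          1 gray
            1→2: 2 is gray → back edge
First back edge: 1 → 2.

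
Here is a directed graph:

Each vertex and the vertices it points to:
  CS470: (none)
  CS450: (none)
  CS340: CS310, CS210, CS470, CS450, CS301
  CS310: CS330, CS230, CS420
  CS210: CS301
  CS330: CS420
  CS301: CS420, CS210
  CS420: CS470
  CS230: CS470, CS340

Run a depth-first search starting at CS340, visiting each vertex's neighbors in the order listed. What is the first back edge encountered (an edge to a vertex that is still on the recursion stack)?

DFS from CS340 (visiting each vertex's neighbors in the order listed); mark gray on enter, black on exit:
CS340 gray
  CS310 gray
    CS330 gray
      CS420 gray
        CS470 gray
        CS470 black
      CS420 black
    CS330 black
    CS230 gray
      CS230→CS470: CS470 black — skip
      CS230→CS340: CS340 is gray → back edge
First back edge: CS230 → CS340.

CS230->CS340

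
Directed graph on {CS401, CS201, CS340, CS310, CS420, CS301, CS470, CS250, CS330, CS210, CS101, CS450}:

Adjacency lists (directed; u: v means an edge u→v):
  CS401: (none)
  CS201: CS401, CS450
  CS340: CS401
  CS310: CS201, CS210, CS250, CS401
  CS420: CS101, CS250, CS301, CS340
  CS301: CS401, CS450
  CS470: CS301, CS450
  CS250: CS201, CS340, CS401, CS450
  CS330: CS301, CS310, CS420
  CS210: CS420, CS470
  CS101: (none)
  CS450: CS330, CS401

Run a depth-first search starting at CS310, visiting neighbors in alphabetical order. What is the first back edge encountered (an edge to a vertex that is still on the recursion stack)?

DFS from CS310 (visiting neighbors in alphabetical order); mark gray on enter, black on exit:
CS310 gray
  CS201 gray
    CS401 gray
    CS401 black
    CS450 gray
      CS330 gray
        CS301 gray
          CS301→CS401: CS401 black — skip
          CS301→CS450: CS450 is gray → back edge
First back edge: CS301 → CS450.

CS301->CS450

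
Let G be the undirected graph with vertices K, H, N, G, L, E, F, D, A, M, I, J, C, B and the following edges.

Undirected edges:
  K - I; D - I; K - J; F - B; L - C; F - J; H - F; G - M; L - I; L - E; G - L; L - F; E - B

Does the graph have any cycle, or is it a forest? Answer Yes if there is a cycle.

Yes

DFS, tracking each vertex's parent; an edge to a visited non-parent vertex closes a cycle.
Start from A:
visit A (parent –)
visit K (parent –)
  visit I (parent K)
    I–K: parent, skip
    visit L (parent I)
      visit F (parent L)
        visit J (parent F)
          J–K: K visited and ≠ parent → cycle
Cycle: K – I – L – F – J – K.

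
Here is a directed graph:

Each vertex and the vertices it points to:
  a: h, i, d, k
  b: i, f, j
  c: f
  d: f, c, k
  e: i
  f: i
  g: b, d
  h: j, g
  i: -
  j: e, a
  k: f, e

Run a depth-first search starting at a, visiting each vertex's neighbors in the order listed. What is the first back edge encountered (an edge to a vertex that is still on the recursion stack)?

j->a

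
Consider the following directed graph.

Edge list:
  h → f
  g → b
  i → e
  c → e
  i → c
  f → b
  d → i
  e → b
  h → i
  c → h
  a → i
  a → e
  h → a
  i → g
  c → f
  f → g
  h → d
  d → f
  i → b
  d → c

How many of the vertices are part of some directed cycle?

A vertex is on a directed cycle iff it belongs to a strongly connected component of size ≥ 2 (or has a self-loop).
The vertices on cycles are {a, c, d, h, i} — 5 in total.

5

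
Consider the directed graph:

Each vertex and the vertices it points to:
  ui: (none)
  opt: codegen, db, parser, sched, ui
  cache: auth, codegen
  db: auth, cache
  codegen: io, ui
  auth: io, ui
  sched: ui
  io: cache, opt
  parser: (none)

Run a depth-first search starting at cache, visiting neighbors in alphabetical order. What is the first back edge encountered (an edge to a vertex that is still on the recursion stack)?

io→cache

DFS from cache (visiting neighbors in alphabetical order); mark gray on enter, black on exit:
cache gray
  auth gray
    io gray
      io→cache: cache is gray → back edge
First back edge: io → cache.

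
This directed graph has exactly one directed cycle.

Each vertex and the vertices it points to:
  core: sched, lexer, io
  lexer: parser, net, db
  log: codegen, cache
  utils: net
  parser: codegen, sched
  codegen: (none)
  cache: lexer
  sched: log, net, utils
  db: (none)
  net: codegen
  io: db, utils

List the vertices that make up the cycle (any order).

log, cache, lexer, sched, parser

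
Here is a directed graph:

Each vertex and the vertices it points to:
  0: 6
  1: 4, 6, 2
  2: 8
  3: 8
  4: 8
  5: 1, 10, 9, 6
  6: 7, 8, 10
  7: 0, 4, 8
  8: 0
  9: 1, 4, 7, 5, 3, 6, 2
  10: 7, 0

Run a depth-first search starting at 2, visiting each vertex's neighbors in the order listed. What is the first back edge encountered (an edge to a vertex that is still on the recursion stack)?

DFS from 2 (visiting each vertex's neighbors in the order listed); mark gray on enter, black on exit:
2 gray
  8 gray
    0 gray
      6 gray
        7 gray
          7→0: 0 is gray → back edge
First back edge: 7 → 0.

7->0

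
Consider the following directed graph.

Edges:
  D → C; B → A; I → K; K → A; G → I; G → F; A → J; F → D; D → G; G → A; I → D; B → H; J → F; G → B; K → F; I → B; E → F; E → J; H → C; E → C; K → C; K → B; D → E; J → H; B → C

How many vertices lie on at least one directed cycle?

9

A vertex is on a directed cycle iff it belongs to a strongly connected component of size ≥ 2 (or has a self-loop).
The vertices on cycles are {A, B, D, E, F, G, I, J, K} — 9 in total.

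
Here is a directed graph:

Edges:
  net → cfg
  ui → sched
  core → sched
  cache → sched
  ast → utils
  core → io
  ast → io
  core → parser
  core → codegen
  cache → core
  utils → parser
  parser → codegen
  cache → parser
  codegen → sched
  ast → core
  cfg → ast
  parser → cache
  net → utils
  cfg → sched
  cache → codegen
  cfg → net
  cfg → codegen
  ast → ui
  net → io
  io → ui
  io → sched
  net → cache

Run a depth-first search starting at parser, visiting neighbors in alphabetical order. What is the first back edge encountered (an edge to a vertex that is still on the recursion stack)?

core->parser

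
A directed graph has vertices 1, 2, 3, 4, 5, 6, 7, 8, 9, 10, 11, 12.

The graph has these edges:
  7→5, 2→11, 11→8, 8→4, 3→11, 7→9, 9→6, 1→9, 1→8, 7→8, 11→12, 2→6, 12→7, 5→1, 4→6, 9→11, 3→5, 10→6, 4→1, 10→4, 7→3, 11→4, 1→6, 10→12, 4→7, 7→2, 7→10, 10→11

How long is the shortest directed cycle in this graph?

3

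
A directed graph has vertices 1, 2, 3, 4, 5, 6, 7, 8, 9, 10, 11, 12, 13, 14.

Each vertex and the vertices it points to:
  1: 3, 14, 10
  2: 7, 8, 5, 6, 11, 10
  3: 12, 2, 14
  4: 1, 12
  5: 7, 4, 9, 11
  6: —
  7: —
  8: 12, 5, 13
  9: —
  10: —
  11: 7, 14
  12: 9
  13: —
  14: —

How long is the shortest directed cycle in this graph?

5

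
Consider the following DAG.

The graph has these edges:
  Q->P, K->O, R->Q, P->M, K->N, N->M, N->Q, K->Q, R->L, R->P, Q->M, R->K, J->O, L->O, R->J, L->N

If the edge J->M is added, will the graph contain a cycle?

No

Adding J→M creates a cycle iff M can already reach J.
Explore from M: no path reaches J. The graph stays acyclic.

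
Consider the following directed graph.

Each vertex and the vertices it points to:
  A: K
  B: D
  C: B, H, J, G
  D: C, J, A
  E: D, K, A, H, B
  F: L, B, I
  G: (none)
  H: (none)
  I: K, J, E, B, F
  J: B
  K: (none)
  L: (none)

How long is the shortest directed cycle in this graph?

For each vertex v, BFS finds the shortest path from v back to v.
The shortest such closed walk is I → F → I, length 2.

2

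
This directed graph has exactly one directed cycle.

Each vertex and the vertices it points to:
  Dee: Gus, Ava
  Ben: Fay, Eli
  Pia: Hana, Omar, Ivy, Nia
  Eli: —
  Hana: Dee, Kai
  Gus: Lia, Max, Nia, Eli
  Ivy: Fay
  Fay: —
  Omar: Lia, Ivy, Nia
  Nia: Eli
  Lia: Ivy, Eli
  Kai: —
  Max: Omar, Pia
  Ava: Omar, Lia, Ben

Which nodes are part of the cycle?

Dee, Gus, Max, Pia, Hana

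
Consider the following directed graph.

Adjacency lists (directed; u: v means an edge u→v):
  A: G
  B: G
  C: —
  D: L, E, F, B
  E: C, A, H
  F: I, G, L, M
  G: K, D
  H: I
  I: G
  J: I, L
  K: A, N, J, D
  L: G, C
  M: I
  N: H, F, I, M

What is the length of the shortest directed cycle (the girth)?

For each vertex v, BFS finds the shortest path from v back to v.
The shortest such closed walk is K → A → G → K, length 3.

3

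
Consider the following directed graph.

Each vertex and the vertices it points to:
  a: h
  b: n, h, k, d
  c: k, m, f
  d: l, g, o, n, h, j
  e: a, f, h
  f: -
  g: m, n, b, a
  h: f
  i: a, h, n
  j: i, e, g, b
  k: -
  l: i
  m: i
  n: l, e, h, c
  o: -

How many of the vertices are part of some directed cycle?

9

A vertex is on a directed cycle iff it belongs to a strongly connected component of size ≥ 2 (or has a self-loop).
The vertices on cycles are {b, c, d, g, i, j, l, m, n} — 9 in total.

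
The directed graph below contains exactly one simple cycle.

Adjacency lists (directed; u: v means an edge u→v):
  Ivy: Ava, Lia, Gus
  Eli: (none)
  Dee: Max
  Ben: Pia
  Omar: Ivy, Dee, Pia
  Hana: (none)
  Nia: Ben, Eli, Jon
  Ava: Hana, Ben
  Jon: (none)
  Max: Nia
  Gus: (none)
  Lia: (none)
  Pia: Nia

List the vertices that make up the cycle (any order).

Ben, Nia, Pia

DFS with gray/black marking from Pia:
Pia gray
  Nia gray
    Ben gray
      Ben→Pia: Pia is gray → back edge
Back edge closes the cycle Pia → Nia → Ben → Pia; its vertices are {Ben, Nia, Pia}.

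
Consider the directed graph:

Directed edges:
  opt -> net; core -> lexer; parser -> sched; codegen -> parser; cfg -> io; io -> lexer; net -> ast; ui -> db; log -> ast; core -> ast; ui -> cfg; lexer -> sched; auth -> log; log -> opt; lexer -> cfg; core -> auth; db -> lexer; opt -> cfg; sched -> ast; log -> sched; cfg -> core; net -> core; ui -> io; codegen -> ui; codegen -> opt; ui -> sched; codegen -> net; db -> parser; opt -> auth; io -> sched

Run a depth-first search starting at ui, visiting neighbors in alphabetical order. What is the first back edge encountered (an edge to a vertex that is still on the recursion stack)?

DFS from ui (visiting neighbors in alphabetical order); mark gray on enter, black on exit:
ui gray
  cfg gray
    core gray
      ast gray
      ast black
      auth gray
        log gray
          log→ast: ast black — skip
          opt gray
            opt→auth: auth is gray → back edge
First back edge: opt → auth.

opt→auth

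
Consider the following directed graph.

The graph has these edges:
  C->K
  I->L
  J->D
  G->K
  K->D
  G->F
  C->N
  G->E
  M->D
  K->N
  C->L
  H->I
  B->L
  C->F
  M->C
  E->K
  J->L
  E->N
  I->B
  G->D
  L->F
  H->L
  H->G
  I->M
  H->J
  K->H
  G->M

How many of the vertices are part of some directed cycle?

A vertex is on a directed cycle iff it belongs to a strongly connected component of size ≥ 2 (or has a self-loop).
The vertices on cycles are {C, E, G, H, I, K, M} — 7 in total.

7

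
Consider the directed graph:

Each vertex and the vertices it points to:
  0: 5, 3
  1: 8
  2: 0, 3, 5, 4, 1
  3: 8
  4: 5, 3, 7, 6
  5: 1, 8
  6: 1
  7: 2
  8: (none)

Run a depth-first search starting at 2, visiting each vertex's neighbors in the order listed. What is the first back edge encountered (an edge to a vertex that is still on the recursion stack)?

7→2

DFS from 2 (visiting each vertex's neighbors in the order listed); mark gray on enter, black on exit:
2 gray
  0 gray
    5 gray
      1 gray
        8 gray
        8 black
      1 black
      5→8: 8 black — skip
    5 black
    3 gray
      3→8: 8 black — skip
    3 black
  0 black
  2→3: 3 black — skip
  2→5: 5 black — skip
  4 gray
    4→5: 5 black — skip
    4→3: 3 black — skip
    7 gray
      7→2: 2 is gray → back edge
First back edge: 7 → 2.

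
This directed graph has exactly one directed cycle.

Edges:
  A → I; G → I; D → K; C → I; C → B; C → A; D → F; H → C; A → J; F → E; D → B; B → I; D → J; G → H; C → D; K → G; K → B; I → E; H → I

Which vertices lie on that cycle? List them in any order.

DFS with gray/black marking from C:
C gray
  A gray
    J gray
    J black
    I gray
      E gray
      E black
    I black
  A black
  B gray
    B→I: I black — skip
  B black
  D gray
    K gray
      G gray
        H gray
          H→C: C is gray → back edge
Back edge closes the cycle C → D → K → G → H → C; its vertices are {C, D, G, H, K}.

C, D, G, H, K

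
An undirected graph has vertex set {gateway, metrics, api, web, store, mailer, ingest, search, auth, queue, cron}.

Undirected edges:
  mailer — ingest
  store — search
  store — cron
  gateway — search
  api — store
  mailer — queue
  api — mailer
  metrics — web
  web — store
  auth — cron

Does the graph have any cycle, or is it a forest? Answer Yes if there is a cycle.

DFS, tracking each vertex's parent; an edge to a visited non-parent vertex closes a cycle.
Start from search:
visit search (parent –)
  visit gateway (parent search)
    gateway–search: parent, skip
  visit store (parent search)
    visit cron (parent store)
      visit auth (parent cron)
        auth–cron: parent, skip
      cron–store: parent, skip
    visit api (parent store)
      api–store: parent, skip
      visit mailer (parent api)
        mailer–api: parent, skip
        visit ingest (parent mailer)
          ingest–mailer: parent, skip
        visit queue (parent mailer)
          queue–mailer: parent, skip
    visit web (parent store)
      web–store: parent, skip
      visit metrics (parent web)
        metrics–web: parent, skip
    store–search: parent, skip
No non-parent visited neighbor found — the graph is a forest.

No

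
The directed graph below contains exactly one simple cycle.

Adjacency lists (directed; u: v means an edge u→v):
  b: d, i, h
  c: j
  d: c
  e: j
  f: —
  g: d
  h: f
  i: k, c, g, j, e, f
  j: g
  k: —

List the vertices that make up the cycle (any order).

c, d, g, j

DFS with gray/black marking from g:
g gray
  d gray
    c gray
      j gray
        j→g: g is gray → back edge
Back edge closes the cycle g → d → c → j → g; its vertices are {c, d, g, j}.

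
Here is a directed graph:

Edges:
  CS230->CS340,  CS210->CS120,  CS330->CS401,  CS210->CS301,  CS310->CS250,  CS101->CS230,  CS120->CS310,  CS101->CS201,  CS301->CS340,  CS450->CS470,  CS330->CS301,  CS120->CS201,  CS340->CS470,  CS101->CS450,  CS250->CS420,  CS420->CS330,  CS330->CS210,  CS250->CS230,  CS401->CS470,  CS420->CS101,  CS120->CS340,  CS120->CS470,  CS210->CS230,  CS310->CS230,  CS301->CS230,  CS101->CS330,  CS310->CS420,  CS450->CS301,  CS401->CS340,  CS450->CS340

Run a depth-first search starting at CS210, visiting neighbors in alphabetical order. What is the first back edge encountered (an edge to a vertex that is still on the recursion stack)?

DFS from CS210 (visiting neighbors in alphabetical order); mark gray on enter, black on exit:
CS210 gray
  CS120 gray
    CS201 gray
    CS201 black
    CS310 gray
      CS230 gray
        CS340 gray
          CS470 gray
          CS470 black
        CS340 black
      CS230 black
      CS250 gray
        CS250→CS230: CS230 black — skip
        CS420 gray
          CS101 gray
            CS101→CS201: CS201 black — skip
            CS101→CS230: CS230 black — skip
            CS330 gray
              CS330→CS210: CS210 is gray → back edge
First back edge: CS330 → CS210.

CS330->CS210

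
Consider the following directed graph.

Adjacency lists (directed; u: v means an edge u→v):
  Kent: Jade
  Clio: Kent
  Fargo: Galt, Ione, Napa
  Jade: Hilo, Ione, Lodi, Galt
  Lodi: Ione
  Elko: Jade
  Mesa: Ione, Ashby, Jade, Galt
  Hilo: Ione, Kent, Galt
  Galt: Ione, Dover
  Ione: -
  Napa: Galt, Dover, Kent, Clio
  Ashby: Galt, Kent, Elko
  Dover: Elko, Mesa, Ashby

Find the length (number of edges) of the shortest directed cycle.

3

For each vertex v, BFS finds the shortest path from v back to v.
The shortest such closed walk is Dover → Ashby → Galt → Dover, length 3.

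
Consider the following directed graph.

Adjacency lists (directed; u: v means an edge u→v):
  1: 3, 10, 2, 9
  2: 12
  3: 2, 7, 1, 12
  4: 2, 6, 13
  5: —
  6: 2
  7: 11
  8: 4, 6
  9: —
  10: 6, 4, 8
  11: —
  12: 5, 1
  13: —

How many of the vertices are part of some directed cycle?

8

A vertex is on a directed cycle iff it belongs to a strongly connected component of size ≥ 2 (or has a self-loop).
The vertices on cycles are {1, 2, 3, 4, 6, 8, 10, 12} — 8 in total.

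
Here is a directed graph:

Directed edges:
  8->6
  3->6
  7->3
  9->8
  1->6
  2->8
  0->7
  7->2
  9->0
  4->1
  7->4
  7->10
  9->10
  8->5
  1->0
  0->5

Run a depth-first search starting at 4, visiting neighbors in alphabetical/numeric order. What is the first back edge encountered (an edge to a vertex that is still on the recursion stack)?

DFS from 4 (visiting neighbors in alphabetical/numeric order); mark gray on enter, black on exit:
4 gray
  1 gray
    0 gray
      5 gray
      5 black
      7 gray
        2 gray
          8 gray
            8→5: 5 black — skip
            6 gray
            6 black
          8 black
        2 black
        3 gray
          3→6: 6 black — skip
        3 black
        7→4: 4 is gray → back edge
First back edge: 7 → 4.

7->4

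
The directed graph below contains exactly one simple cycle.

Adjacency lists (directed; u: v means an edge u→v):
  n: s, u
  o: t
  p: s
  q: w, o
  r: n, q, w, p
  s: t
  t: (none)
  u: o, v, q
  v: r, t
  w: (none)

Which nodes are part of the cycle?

n, r, u, v

DFS with gray/black marking from r:
r gray
  n gray
    s gray
      t gray
      t black
    s black
    u gray
      o gray
        o→t: t black — skip
      o black
      v gray
        v→r: r is gray → back edge
Back edge closes the cycle r → n → u → v → r; its vertices are {n, r, u, v}.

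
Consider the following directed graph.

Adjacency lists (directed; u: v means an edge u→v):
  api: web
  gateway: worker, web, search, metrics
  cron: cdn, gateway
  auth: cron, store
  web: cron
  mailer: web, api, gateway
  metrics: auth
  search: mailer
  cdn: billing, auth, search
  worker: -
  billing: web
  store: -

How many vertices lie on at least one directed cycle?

10

A vertex is on a directed cycle iff it belongs to a strongly connected component of size ≥ 2 (or has a self-loop).
The vertices on cycles are {api, cdn, web, auth, cron, mailer, search, billing, gateway, metrics} — 10 in total.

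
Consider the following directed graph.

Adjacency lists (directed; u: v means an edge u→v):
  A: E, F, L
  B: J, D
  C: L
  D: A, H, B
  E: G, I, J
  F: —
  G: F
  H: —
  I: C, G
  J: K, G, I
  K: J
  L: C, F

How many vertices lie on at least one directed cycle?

6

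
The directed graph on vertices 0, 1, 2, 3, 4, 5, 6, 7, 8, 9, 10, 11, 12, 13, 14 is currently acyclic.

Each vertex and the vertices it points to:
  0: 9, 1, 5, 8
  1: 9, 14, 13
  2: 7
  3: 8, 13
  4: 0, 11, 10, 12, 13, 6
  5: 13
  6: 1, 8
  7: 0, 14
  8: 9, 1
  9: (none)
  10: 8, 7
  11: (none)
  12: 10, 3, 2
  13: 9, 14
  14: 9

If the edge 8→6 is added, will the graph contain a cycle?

Yes

Adding 8→6 creates a cycle iff 6 can already reach 8.
Path from 6: 6 → 8.
So 6 → … → 8 → 6 is a cycle.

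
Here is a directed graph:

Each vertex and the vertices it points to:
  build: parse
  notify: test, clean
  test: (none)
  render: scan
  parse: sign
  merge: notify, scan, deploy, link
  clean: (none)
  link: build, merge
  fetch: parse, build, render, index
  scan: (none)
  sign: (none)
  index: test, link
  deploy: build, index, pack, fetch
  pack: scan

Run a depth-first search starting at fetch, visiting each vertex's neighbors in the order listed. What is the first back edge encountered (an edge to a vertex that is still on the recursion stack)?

deploy→index

DFS from fetch (visiting each vertex's neighbors in the order listed); mark gray on enter, black on exit:
fetch gray
  parse gray
    sign gray
    sign black
  parse black
  build gray
    build→parse: parse black — skip
  build black
  render gray
    scan gray
    scan black
  render black
  index gray
    test gray
    test black
    link gray
      link→build: build black — skip
      merge gray
        notify gray
          notify→test: test black — skip
          clean gray
          clean black
        notify black
        merge→scan: scan black — skip
        deploy gray
          deploy→build: build black — skip
          deploy→index: index is gray → back edge
First back edge: deploy → index.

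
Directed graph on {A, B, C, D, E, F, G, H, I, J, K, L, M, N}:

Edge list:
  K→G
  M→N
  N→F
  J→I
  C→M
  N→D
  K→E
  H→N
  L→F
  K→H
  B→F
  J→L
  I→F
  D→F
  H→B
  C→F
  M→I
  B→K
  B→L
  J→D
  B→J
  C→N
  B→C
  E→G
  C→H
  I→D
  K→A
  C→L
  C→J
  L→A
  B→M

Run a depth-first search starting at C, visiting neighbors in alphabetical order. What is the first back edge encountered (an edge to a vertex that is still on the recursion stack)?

DFS from C (visiting neighbors in alphabetical order); mark gray on enter, black on exit:
C gray
  F gray
  F black
  H gray
    B gray
      B→C: C is gray → back edge
First back edge: B → C.

B->C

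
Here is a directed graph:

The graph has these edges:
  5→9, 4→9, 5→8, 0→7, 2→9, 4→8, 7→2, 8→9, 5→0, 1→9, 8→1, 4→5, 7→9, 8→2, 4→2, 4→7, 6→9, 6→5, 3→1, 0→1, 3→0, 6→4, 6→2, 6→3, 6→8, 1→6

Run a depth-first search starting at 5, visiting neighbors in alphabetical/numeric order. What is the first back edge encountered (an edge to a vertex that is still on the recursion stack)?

DFS from 5 (visiting neighbors in alphabetical/numeric order); mark gray on enter, black on exit:
5 gray
  0 gray
    1 gray
      6 gray
        2 gray
          9 gray
          9 black
        2 black
        3 gray
          3→0: 0 is gray → back edge
First back edge: 3 → 0.

3→0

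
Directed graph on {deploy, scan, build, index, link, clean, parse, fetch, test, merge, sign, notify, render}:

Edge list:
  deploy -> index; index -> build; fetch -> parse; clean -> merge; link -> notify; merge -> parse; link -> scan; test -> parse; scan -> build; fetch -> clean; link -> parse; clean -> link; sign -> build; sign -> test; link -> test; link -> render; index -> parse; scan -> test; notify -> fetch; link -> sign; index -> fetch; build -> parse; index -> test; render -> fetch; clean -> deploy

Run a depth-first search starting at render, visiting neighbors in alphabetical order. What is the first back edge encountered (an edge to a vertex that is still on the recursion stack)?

index→fetch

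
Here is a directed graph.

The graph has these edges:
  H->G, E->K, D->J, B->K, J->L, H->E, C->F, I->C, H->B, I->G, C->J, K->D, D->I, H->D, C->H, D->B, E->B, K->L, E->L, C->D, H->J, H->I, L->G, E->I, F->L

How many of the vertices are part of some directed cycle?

7

A vertex is on a directed cycle iff it belongs to a strongly connected component of size ≥ 2 (or has a self-loop).
The vertices on cycles are {B, C, D, E, H, I, K} — 7 in total.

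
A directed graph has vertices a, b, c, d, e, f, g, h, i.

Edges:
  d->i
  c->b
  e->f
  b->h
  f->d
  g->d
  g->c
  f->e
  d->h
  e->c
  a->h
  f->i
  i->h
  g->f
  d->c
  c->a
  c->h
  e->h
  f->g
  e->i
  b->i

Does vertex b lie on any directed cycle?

No

b lies on a cycle iff there is a path from b back to itself.
Exploring from b, it never reaches itself; equivalently, its strongly connected component is a singleton.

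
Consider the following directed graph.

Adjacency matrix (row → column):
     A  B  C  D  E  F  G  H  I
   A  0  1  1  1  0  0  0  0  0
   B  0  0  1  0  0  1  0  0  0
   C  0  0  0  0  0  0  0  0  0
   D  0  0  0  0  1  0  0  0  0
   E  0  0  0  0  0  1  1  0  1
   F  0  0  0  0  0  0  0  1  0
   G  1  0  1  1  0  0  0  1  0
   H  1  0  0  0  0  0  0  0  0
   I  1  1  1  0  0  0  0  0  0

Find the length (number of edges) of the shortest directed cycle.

3

For each vertex v, BFS finds the shortest path from v back to v.
The shortest such closed walk is E → G → D → E, length 3.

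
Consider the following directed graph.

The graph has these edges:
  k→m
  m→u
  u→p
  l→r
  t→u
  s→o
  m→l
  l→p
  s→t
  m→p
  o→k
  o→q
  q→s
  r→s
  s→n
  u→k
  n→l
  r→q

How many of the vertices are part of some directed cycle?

10

A vertex is on a directed cycle iff it belongs to a strongly connected component of size ≥ 2 (or has a self-loop).
The vertices on cycles are {k, l, m, n, o, q, r, s, t, u} — 10 in total.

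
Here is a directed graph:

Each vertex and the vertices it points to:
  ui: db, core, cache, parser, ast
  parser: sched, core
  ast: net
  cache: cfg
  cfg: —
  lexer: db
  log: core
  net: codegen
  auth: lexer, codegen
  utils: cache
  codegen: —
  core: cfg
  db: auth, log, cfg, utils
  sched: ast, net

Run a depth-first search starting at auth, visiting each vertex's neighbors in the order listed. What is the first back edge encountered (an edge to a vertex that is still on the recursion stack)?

db->auth

DFS from auth (visiting each vertex's neighbors in the order listed); mark gray on enter, black on exit:
auth gray
  lexer gray
    db gray
      db→auth: auth is gray → back edge
First back edge: db → auth.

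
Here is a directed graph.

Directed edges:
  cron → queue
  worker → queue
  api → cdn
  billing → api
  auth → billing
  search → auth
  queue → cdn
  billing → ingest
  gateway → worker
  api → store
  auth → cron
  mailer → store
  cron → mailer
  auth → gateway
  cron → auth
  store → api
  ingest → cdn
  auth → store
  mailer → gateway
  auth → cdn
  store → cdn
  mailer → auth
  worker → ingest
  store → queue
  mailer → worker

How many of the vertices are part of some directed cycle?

5

A vertex is on a directed cycle iff it belongs to a strongly connected component of size ≥ 2 (or has a self-loop).
The vertices on cycles are {api, auth, cron, store, mailer} — 5 in total.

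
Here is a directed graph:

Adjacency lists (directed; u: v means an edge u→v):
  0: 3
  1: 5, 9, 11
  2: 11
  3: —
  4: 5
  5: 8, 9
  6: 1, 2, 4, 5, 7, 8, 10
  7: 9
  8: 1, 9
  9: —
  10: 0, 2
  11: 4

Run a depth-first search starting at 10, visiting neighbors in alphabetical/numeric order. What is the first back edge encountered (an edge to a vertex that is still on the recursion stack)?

DFS from 10 (visiting neighbors in alphabetical/numeric order); mark gray on enter, black on exit:
10 gray
  0 gray
    3 gray
    3 black
  0 black
  2 gray
    11 gray
      4 gray
        5 gray
          8 gray
            1 gray
              1→5: 5 is gray → back edge
First back edge: 1 → 5.

1->5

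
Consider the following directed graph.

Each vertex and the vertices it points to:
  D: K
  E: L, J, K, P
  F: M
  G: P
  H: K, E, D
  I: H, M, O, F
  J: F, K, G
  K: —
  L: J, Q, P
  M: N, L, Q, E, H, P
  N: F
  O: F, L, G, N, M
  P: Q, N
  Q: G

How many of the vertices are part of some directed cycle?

A vertex is on a directed cycle iff it belongs to a strongly connected component of size ≥ 2 (or has a self-loop).
The vertices on cycles are {E, F, G, H, J, L, M, N, P, Q} — 10 in total.

10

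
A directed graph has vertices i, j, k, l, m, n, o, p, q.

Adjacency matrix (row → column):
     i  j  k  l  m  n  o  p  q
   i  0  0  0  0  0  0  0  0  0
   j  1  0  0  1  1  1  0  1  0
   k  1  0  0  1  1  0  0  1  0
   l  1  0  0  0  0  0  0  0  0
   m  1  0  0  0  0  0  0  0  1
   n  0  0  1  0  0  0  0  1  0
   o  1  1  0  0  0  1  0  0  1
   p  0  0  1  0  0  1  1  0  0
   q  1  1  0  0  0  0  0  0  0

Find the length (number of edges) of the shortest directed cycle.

For each vertex v, BFS finds the shortest path from v back to v.
The shortest such closed walk is n → p → n, length 2.

2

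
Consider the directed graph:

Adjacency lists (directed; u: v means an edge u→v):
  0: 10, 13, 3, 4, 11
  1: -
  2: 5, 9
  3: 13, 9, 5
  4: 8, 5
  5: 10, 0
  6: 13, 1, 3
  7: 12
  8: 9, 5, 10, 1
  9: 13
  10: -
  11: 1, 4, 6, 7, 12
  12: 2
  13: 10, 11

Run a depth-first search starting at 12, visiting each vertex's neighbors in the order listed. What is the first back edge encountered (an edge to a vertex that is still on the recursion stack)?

DFS from 12 (visiting each vertex's neighbors in the order listed); mark gray on enter, black on exit:
12 gray
  2 gray
    5 gray
      10 gray
      10 black
      0 gray
        0→10: 10 black — skip
        13 gray
          13→10: 10 black — skip
          11 gray
            1 gray
            1 black
            4 gray
              8 gray
                9 gray
                  9→13: 13 is gray → back edge
First back edge: 9 → 13.

9->13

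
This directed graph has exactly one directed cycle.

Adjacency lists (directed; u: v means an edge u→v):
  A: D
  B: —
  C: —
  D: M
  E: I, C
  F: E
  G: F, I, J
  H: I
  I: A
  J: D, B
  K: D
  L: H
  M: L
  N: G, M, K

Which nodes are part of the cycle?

A, D, H, I, L, M

DFS with gray/black marking from M:
M gray
  L gray
    H gray
      I gray
        A gray
          D gray
            D→M: M is gray → back edge
Back edge closes the cycle M → L → H → I → A → D → M; its vertices are {A, D, H, I, L, M}.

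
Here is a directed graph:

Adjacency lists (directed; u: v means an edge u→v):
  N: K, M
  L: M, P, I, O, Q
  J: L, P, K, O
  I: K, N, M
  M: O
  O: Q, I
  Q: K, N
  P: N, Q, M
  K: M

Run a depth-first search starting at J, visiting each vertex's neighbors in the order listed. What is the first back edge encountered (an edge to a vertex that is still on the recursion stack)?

K→M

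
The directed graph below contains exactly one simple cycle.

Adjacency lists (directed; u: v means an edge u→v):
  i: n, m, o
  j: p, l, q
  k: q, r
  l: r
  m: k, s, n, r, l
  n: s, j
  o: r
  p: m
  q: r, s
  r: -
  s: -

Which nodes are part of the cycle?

j, m, n, p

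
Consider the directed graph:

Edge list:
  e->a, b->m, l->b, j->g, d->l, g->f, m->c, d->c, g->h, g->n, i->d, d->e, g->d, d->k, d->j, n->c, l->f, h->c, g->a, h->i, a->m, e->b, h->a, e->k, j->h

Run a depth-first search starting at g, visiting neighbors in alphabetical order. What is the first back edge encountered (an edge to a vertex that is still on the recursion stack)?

j→g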